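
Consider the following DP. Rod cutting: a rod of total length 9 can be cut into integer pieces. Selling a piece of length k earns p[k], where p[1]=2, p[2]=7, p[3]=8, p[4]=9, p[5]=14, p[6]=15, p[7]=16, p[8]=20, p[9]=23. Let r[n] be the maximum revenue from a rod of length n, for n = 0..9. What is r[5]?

   n    0    1    2    3    4    5    6    7    8    9
r[n]    0    2    7    9   14   16   21   23   28   30

16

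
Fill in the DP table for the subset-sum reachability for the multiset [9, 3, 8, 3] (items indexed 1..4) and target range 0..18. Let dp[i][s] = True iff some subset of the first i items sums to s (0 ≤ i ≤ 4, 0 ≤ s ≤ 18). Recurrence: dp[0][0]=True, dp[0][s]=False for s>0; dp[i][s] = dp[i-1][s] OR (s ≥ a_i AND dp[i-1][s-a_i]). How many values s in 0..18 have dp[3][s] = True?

i\s   0   1   2   3   4   5   6   7   8   9  10  11  12  13  14  15  16  17  18
  0   T   F   F   F   F   F   F   F   F   F   F   F   F   F   F   F   F   F   F
  1   T   F   F   F   F   F   F   F   F   T   F   F   F   F   F   F   F   F   F
  2   T   F   F   T   F   F   F   F   F   T   F   F   T   F   F   F   F   F   F
  3   T   F   F   T   F   F   F   F   T   T   F   T   T   F   F   F   F   T   F
  4   T   F   F   T   F   F   T   F   T   T   F   T   T   F   T   T   F   T   F

7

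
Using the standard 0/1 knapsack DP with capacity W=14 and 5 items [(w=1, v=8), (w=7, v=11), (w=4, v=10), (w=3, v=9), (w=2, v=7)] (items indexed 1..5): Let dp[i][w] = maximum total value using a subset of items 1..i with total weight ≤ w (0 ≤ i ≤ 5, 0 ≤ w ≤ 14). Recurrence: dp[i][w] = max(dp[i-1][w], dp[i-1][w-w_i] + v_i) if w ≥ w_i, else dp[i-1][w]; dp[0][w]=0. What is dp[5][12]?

34

i\w   0   1   2   3   4   5   6   7   8   9  10  11  12  13  14
  0   0   0   0   0   0   0   0   0   0   0   0   0   0   0   0
  1   0   8   8   8   8   8   8   8   8   8   8   8   8   8   8
  2   0   8   8   8   8   8   8  11  19  19  19  19  19  19  19
  3   0   8   8   8  10  18  18  18  19  19  19  21  29  29  29
  4   0   8   8   9  17  18  18  19  27  27  27  28  29  29  30
  5   0   8   8  15  17  18  24  25  27  27  34  34  34  35  36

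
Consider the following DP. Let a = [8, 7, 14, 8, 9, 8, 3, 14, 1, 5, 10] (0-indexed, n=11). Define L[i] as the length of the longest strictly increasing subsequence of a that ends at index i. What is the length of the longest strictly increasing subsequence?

   i    0    1    2    3    4    5    6    7    8    9   10
a[i]    8    7   14    8    9    8    3   14    1    5   10
L[i]    1    1    2    2    3    2    1    4    1    2    4

4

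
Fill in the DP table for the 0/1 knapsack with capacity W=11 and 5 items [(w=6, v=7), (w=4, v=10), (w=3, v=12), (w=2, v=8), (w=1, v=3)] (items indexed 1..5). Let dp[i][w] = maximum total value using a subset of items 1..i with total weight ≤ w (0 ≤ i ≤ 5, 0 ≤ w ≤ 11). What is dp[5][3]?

12

i\w   0   1   2   3   4   5   6   7   8   9  10  11
  0   0   0   0   0   0   0   0   0   0   0   0   0
  1   0   0   0   0   0   0   7   7   7   7   7   7
  2   0   0   0   0  10  10  10  10  10  10  17  17
  3   0   0   0  12  12  12  12  22  22  22  22  22
  4   0   0   8  12  12  20  20  22  22  30  30  30
  5   0   3   8  12  15  20  23  23  25  30  33  33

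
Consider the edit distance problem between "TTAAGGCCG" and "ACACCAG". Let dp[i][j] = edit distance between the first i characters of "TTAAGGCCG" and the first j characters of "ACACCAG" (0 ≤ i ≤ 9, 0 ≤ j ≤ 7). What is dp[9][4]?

   ''  A  C  A  C  C  A  G
''  0  1  2  3  4  5  6  7
 T  1  1  2  3  4  5  6  7
 T  2  2  2  3  4  5  6  7
 A  3  2  3  2  3  4  5  6
 A  4  3  3  3  3  4  4  5
 G  5  4  4  4  4  4  5  4
 G  6  5  5  5  5  5  5  5
 C  7  6  5  6  5  5  6  6
 C  8  7  6  6  6  5  6  7
 G  9  8  7  7  7  6  6  6

7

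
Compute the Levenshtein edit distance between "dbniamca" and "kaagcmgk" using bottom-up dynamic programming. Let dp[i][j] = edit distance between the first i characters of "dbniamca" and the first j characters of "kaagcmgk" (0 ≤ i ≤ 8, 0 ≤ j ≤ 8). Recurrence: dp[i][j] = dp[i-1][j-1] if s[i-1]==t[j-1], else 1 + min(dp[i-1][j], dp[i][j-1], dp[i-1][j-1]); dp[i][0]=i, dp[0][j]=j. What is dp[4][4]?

   ''  k  a  a  g  c  m  g  k
''  0  1  2  3  4  5  6  7  8
 d  1  1  2  3  4  5  6  7  8
 b  2  2  2  3  4  5  6  7  8
 n  3  3  3  3  4  5  6  7  8
 i  4  4  4  4  4  5  6  7  8
 a  5  5  4  4  5  5  6  7  8
 m  6  6  5  5  5  6  5  6  7
 c  7  7  6  6  6  5  6  6  7
 a  8  8  7  6  7  6  6  7  7

4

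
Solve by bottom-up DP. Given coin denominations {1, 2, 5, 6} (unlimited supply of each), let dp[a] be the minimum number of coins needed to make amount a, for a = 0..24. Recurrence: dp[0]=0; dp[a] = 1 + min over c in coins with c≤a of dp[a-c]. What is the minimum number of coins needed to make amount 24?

 a  0  1  2  3  4  5  6  7  8  9 10 11 12 13 14 15 16 17 18 19 20 21 22 23 24
dp  0  1  1  2  2  1  1  2  2  3  2  2  2  3  3  3  3  3  3  4  4  4  4  4  4

4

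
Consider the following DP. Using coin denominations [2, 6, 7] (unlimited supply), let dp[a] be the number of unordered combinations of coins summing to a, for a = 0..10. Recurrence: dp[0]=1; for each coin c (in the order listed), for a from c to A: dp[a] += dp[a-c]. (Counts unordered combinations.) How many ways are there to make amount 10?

2

after  coin     0     1     2     3     4     5     6     7     8     9    10
          2     1     0     1     0     1     0     1     0     1     0     1
          6     1     0     1     0     1     0     2     0     2     0     2
          7     1     0     1     0     1     0     2     1     2     1     2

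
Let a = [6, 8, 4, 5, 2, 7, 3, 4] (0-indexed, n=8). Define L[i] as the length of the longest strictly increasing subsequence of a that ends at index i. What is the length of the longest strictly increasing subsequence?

   i    0    1    2    3    4    5    6    7
a[i]    6    8    4    5    2    7    3    4
L[i]    1    2    1    2    1    3    2    3

3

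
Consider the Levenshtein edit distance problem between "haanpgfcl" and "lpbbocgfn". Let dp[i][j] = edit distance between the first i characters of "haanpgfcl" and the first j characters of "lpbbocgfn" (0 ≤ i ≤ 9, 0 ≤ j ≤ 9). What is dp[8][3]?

   ''  l  p  b  b  o  c  g  f  n
''  0  1  2  3  4  5  6  7  8  9
 h  1  1  2  3  4  5  6  7  8  9
 a  2  2  2  3  4  5  6  7  8  9
 a  3  3  3  3  4  5  6  7  8  9
 n  4  4  4  4  4  5  6  7  8  8
 p  5  5  4  5  5  5  6  7  8  9
 g  6  6  5  5  6  6  6  6  7  8
 f  7  7  6  6  6  7  7  7  6  7
 c  8  8  7  7  7  7  7  8  7  7
 l  9  8  8  8  8  8  8  8  8  8

7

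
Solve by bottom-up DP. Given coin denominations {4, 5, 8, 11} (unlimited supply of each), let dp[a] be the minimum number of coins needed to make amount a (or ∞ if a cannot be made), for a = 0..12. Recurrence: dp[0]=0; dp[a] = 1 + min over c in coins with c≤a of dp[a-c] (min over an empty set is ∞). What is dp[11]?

 a  0  1  2  3  4  5  6  7  8  9 10 11 12
dp  0  -  -  -  1  1  -  -  1  2  2  1  2
(- denotes ∞ / unreachable)

1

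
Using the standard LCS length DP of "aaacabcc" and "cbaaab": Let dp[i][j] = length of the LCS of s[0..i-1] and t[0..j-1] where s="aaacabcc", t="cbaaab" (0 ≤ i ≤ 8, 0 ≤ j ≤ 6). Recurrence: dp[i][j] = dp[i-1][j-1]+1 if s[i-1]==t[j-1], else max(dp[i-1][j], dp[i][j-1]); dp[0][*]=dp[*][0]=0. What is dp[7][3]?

   ''  c  b  a  a  a  b
''  0  0  0  0  0  0  0
 a  0  0  0  1  1  1  1
 a  0  0  0  1  2  2  2
 a  0  0  0  1  2  3  3
 c  0  1  1  1  2  3  3
 a  0  1  1  2  2  3  3
 b  0  1  2  2  2  3  4
 c  0  1  2  2  2  3  4
 c  0  1  2  2  2  3  4

2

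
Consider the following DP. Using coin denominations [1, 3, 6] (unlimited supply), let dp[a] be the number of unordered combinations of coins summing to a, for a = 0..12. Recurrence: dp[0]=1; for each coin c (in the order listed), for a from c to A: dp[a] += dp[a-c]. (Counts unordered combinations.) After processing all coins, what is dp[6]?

4

after  coin     0     1     2     3     4     5     6     7     8     9    10    11    12
          1     1     1     1     1     1     1     1     1     1     1     1     1     1
          3     1     1     1     2     2     2     3     3     3     4     4     4     5
          6     1     1     1     2     2     2     4     4     4     6     6     6     9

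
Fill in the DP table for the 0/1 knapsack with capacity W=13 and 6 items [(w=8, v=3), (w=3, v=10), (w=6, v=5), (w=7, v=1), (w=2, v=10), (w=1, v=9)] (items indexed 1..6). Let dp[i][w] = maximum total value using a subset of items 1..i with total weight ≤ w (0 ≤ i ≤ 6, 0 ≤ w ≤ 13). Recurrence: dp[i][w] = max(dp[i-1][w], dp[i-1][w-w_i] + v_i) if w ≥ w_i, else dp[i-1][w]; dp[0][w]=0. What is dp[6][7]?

i\w   0   1   2   3   4   5   6   7   8   9  10  11  12  13
  0   0   0   0   0   0   0   0   0   0   0   0   0   0   0
  1   0   0   0   0   0   0   0   0   3   3   3   3   3   3
  2   0   0   0  10  10  10  10  10  10  10  10  13  13  13
  3   0   0   0  10  10  10  10  10  10  15  15  15  15  15
  4   0   0   0  10  10  10  10  10  10  15  15  15  15  15
  5   0   0  10  10  10  20  20  20  20  20  20  25  25  25
  6   0   9  10  19  19  20  29  29  29  29  29  29  34  34

29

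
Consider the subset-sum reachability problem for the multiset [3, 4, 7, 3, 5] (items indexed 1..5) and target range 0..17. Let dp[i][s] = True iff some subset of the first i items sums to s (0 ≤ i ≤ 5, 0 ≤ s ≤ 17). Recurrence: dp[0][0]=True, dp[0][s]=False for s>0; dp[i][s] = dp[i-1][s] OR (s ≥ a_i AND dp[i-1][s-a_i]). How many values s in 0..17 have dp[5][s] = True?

16

i\s   0   1   2   3   4   5   6   7   8   9  10  11  12  13  14  15  16  17
  0   T   F   F   F   F   F   F   F   F   F   F   F   F   F   F   F   F   F
  1   T   F   F   T   F   F   F   F   F   F   F   F   F   F   F   F   F   F
  2   T   F   F   T   T   F   F   T   F   F   F   F   F   F   F   F   F   F
  3   T   F   F   T   T   F   F   T   F   F   T   T   F   F   T   F   F   F
  4   T   F   F   T   T   F   T   T   F   F   T   T   F   T   T   F   F   T
  5   T   F   F   T   T   T   T   T   T   T   T   T   T   T   T   T   T   T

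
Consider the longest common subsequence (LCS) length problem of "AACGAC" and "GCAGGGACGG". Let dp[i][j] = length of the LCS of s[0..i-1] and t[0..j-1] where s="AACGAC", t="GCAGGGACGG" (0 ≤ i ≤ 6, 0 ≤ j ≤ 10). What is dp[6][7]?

3

   ''  G  C  A  G  G  G  A  C  G  G
''  0  0  0  0  0  0  0  0  0  0  0
 A  0  0  0  1  1  1  1  1  1  1  1
 A  0  0  0  1  1  1  1  2  2  2  2
 C  0  0  1  1  1  1  1  2  3  3  3
 G  0  1  1  1  2  2  2  2  3  4  4
 A  0  1  1  2  2  2  2  3  3  4  4
 C  0  1  2  2  2  2  2  3  4  4  4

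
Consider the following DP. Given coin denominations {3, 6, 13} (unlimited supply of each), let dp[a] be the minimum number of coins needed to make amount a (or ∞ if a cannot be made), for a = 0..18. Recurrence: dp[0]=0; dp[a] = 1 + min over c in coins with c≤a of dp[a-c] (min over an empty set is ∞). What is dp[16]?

2

 a  0  1  2  3  4  5  6  7  8  9 10 11 12 13 14 15 16 17 18
dp  0  -  -  1  -  -  1  -  -  2  -  -  2  1  -  3  2  -  3
(- denotes ∞ / unreachable)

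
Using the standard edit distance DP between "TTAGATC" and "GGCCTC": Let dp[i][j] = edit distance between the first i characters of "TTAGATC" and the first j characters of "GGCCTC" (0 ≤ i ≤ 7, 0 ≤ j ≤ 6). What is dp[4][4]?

4

   ''  G  G  C  C  T  C
''  0  1  2  3  4  5  6
 T  1  1  2  3  4  4  5
 T  2  2  2  3  4  4  5
 A  3  3  3  3  4  5  5
 G  4  3  3  4  4  5  6
 A  5  4  4  4  5  5  6
 T  6  5  5  5  5  5  6
 C  7  6  6  5  5  6  5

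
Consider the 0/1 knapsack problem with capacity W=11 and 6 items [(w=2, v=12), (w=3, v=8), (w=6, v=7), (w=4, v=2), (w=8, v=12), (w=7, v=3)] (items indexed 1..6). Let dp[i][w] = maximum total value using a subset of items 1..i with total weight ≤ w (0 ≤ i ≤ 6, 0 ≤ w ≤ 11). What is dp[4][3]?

12

i\w   0   1   2   3   4   5   6   7   8   9  10  11
  0   0   0   0   0   0   0   0   0   0   0   0   0
  1   0   0  12  12  12  12  12  12  12  12  12  12
  2   0   0  12  12  12  20  20  20  20  20  20  20
  3   0   0  12  12  12  20  20  20  20  20  20  27
  4   0   0  12  12  12  20  20  20  20  22  22  27
  5   0   0  12  12  12  20  20  20  20  22  24  27
  6   0   0  12  12  12  20  20  20  20  22  24  27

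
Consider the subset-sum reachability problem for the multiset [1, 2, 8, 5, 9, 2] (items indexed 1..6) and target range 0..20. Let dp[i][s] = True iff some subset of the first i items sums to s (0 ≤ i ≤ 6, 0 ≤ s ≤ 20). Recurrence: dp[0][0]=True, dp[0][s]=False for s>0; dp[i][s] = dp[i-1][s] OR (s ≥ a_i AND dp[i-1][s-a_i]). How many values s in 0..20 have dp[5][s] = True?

20

i\s   0   1   2   3   4   5   6   7   8   9  10  11  12  13  14  15  16  17  18  19  20
  0   T   F   F   F   F   F   F   F   F   F   F   F   F   F   F   F   F   F   F   F   F
  1   T   T   F   F   F   F   F   F   F   F   F   F   F   F   F   F   F   F   F   F   F
  2   T   T   T   T   F   F   F   F   F   F   F   F   F   F   F   F   F   F   F   F   F
  3   T   T   T   T   F   F   F   F   T   T   T   T   F   F   F   F   F   F   F   F   F
  4   T   T   T   T   F   T   T   T   T   T   T   T   F   T   T   T   T   F   F   F   F
  5   T   T   T   T   F   T   T   T   T   T   T   T   T   T   T   T   T   T   T   T   T
  6   T   T   T   T   T   T   T   T   T   T   T   T   T   T   T   T   T   T   T   T   T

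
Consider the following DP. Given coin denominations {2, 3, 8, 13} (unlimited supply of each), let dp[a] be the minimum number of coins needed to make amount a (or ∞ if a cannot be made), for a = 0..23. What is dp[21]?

 a  0  1  2  3  4  5  6  7  8  9 10 11 12 13 14 15 16 17 18 19 20 21 22 23
dp  0  -  1  1  2  2  2  3  1  3  2  2  3  1  3  2  2  3  3  3  4  2  4  3
(- denotes ∞ / unreachable)

2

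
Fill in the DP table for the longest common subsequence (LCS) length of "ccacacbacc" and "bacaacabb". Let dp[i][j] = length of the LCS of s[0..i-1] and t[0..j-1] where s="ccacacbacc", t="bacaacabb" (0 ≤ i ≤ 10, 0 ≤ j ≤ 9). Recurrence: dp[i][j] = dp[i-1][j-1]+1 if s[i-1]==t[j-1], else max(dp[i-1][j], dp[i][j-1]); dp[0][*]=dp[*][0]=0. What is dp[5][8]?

   ''  b  a  c  a  a  c  a  b  b
''  0  0  0  0  0  0  0  0  0  0
 c  0  0  0  1  1  1  1  1  1  1
 c  0  0  0  1  1  1  2  2  2  2
 a  0  0  1  1  2  2  2  3  3  3
 c  0  0  1  2  2  2  3  3  3  3
 a  0  0  1  2  3  3  3  4  4  4
 c  0  0  1  2  3  3  4  4  4  4
 b  0  1  1  2  3  3  4  4  5  5
 a  0  1  2  2  3  4  4  5  5  5
 c  0  1  2  3  3  4  5  5  5  5
 c  0  1  2  3  3  4  5  5  5  5

4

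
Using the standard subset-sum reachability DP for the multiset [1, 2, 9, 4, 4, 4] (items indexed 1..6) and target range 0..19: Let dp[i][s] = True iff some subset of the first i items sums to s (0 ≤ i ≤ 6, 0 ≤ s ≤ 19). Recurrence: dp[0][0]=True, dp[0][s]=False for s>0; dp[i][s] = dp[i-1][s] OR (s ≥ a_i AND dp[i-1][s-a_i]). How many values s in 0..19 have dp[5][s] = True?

i\s   0   1   2   3   4   5   6   7   8   9  10  11  12  13  14  15  16  17  18  19
  0   T   F   F   F   F   F   F   F   F   F   F   F   F   F   F   F   F   F   F   F
  1   T   T   F   F   F   F   F   F   F   F   F   F   F   F   F   F   F   F   F   F
  2   T   T   T   T   F   F   F   F   F   F   F   F   F   F   F   F   F   F   F   F
  3   T   T   T   T   F   F   F   F   F   T   T   T   T   F   F   F   F   F   F   F
  4   T   T   T   T   T   T   T   T   F   T   T   T   T   T   T   T   T   F   F   F
  5   T   T   T   T   T   T   T   T   T   T   T   T   T   T   T   T   T   T   T   T
  6   T   T   T   T   T   T   T   T   T   T   T   T   T   T   T   T   T   T   T   T

20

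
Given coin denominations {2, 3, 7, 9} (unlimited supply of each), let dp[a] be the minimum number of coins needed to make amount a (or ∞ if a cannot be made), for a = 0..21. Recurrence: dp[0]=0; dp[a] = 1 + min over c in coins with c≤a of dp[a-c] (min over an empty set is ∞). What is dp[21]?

 a  0  1  2  3  4  5  6  7  8  9 10 11 12 13 14 15 16 17 18 19 20 21
dp  0  -  1  1  2  2  2  1  3  1  2  2  2  3  2  3  2  3  2  3  3  3
(- denotes ∞ / unreachable)

3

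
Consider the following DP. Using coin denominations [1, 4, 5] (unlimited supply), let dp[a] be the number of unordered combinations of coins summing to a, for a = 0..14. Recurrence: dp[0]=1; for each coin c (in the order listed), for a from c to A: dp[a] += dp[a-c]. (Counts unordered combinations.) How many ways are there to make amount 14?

after  coin     0     1     2     3     4     5     6     7     8     9    10    11    12    13    14
          1     1     1     1     1     1     1     1     1     1     1     1     1     1     1     1
          4     1     1     1     1     2     2     2     2     3     3     3     3     4     4     4
          5     1     1     1     1     2     3     3     3     4     5     6     6     7     8     9

9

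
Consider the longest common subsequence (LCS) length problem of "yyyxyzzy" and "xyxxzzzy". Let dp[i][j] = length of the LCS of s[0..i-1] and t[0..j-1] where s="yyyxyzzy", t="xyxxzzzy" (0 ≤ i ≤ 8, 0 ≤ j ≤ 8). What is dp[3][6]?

1

   ''  x  y  x  x  z  z  z  y
''  0  0  0  0  0  0  0  0  0
 y  0  0  1  1  1  1  1  1  1
 y  0  0  1  1  1  1  1  1  2
 y  0  0  1  1  1  1  1  1  2
 x  0  1  1  2  2  2  2  2  2
 y  0  1  2  2  2  2  2  2  3
 z  0  1  2  2  2  3  3  3  3
 z  0  1  2  2  2  3  4  4  4
 y  0  1  2  2  2  3  4  4  5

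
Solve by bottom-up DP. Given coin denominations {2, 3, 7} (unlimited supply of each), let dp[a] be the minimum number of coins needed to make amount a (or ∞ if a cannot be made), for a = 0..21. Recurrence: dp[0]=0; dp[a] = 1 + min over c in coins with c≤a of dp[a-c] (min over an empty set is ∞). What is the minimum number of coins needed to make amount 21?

 a  0  1  2  3  4  5  6  7  8  9 10 11 12 13 14 15 16 17 18 19 20 21
dp  0  -  1  1  2  2  2  1  3  2  2  3  3  3  2  4  3  3  4  4  4  3
(- denotes ∞ / unreachable)

3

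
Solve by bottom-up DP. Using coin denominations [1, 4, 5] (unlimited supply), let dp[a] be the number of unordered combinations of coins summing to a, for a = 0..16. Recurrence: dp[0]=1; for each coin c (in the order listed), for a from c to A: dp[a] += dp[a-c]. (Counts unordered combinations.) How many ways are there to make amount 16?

after  coin     0     1     2     3     4     5     6     7     8     9    10    11    12    13    14    15    16
          1     1     1     1     1     1     1     1     1     1     1     1     1     1     1     1     1     1
          4     1     1     1     1     2     2     2     2     3     3     3     3     4     4     4     4     5
          5     1     1     1     1     2     3     3     3     4     5     6     6     7     8     9    10    11

11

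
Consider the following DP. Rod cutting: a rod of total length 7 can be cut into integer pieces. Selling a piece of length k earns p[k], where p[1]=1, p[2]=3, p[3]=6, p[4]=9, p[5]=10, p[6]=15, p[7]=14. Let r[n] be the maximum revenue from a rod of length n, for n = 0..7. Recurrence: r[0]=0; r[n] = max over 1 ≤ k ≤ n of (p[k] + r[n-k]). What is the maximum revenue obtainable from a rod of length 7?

16

   n    0    1    2    3    4    5    6    7
r[n]    0    1    3    6    9   10   15   16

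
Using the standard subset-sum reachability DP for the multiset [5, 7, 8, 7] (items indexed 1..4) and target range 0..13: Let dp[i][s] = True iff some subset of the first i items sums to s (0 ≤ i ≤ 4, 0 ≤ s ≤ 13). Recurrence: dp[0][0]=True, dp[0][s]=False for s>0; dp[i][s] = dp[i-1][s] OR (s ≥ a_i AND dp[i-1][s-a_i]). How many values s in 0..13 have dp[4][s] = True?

i\s   0   1   2   3   4   5   6   7   8   9  10  11  12  13
  0   T   F   F   F   F   F   F   F   F   F   F   F   F   F
  1   T   F   F   F   F   T   F   F   F   F   F   F   F   F
  2   T   F   F   F   F   T   F   T   F   F   F   F   T   F
  3   T   F   F   F   F   T   F   T   T   F   F   F   T   T
  4   T   F   F   F   F   T   F   T   T   F   F   F   T   T

6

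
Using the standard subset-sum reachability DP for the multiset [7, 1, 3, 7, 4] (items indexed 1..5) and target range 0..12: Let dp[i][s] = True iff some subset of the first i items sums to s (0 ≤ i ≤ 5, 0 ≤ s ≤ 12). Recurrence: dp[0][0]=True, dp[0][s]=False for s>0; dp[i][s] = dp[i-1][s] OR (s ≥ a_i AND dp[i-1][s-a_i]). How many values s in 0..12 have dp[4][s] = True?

8

i\s   0   1   2   3   4   5   6   7   8   9  10  11  12
  0   T   F   F   F   F   F   F   F   F   F   F   F   F
  1   T   F   F   F   F   F   F   T   F   F   F   F   F
  2   T   T   F   F   F   F   F   T   T   F   F   F   F
  3   T   T   F   T   T   F   F   T   T   F   T   T   F
  4   T   T   F   T   T   F   F   T   T   F   T   T   F
  5   T   T   F   T   T   T   F   T   T   F   T   T   T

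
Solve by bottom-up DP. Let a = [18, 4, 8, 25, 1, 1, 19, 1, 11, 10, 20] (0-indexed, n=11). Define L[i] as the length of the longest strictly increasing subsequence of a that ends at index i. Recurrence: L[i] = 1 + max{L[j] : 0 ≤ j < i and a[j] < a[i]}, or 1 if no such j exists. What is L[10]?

4

   i    0    1    2    3    4    5    6    7    8    9   10
a[i]   18    4    8   25    1    1   19    1   11   10   20
L[i]    1    1    2    3    1    1    3    1    3    3    4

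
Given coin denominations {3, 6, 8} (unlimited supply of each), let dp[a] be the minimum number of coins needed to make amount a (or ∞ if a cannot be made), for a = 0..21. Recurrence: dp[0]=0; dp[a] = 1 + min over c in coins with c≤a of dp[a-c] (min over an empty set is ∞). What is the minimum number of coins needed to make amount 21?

4

 a  0  1  2  3  4  5  6  7  8  9 10 11 12 13 14 15 16 17 18 19 20 21
dp  0  -  -  1  -  -  1  -  1  2  -  2  2  -  2  3  2  3  3  3  3  4
(- denotes ∞ / unreachable)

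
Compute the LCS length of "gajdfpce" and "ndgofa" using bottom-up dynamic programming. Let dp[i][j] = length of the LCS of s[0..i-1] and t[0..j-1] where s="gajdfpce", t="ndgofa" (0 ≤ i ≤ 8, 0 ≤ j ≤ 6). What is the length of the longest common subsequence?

   ''  n  d  g  o  f  a
''  0  0  0  0  0  0  0
 g  0  0  0  1  1  1  1
 a  0  0  0  1  1  1  2
 j  0  0  0  1  1  1  2
 d  0  0  1  1  1  1  2
 f  0  0  1  1  1  2  2
 p  0  0  1  1  1  2  2
 c  0  0  1  1  1  2  2
 e  0  0  1  1  1  2  2

2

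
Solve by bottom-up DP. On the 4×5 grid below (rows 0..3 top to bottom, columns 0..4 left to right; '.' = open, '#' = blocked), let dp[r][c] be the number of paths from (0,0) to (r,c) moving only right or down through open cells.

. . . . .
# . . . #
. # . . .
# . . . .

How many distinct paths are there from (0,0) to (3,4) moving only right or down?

12

r\c   0   1   2   3   4
  0   1   1   1   1   1
  1   0   1   2   3   0
  2   0   0   2   5   5
  3   0   0   2   7  12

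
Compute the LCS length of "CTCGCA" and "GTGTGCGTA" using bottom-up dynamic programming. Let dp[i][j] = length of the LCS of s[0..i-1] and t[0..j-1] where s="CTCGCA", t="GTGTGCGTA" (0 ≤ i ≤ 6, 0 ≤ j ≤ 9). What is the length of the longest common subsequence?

4

   ''  G  T  G  T  G  C  G  T  A
''  0  0  0  0  0  0  0  0  0  0
 C  0  0  0  0  0  0  1  1  1  1
 T  0  0  1  1  1  1  1  1  2  2
 C  0  0  1  1  1  1  2  2  2  2
 G  0  1  1  2  2  2  2  3  3  3
 C  0  1  1  2  2  2  3  3  3  3
 A  0  1  1  2  2  2  3  3  3  4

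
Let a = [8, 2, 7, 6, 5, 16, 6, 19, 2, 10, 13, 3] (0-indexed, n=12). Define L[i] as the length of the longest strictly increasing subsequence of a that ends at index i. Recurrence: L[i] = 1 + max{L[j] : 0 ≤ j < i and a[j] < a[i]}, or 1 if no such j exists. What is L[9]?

4

   i    0    1    2    3    4    5    6    7    8    9   10   11
a[i]    8    2    7    6    5   16    6   19    2   10   13    3
L[i]    1    1    2    2    2    3    3    4    1    4    5    2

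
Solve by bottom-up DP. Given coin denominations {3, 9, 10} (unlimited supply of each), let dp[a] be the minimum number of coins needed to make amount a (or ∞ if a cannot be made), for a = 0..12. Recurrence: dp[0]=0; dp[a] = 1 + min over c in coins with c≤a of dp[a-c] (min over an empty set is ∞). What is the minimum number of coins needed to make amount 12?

2

 a  0  1  2  3  4  5  6  7  8  9 10 11 12
dp  0  -  -  1  -  -  2  -  -  1  1  -  2
(- denotes ∞ / unreachable)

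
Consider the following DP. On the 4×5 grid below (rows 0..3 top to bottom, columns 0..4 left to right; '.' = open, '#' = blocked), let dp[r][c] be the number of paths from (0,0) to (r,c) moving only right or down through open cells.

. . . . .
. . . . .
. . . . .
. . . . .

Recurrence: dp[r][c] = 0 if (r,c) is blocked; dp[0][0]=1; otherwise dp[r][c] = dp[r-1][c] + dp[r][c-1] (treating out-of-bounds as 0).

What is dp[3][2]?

r\c   0   1   2   3   4
  0   1   1   1   1   1
  1   1   2   3   4   5
  2   1   3   6  10  15
  3   1   4  10  20  35

10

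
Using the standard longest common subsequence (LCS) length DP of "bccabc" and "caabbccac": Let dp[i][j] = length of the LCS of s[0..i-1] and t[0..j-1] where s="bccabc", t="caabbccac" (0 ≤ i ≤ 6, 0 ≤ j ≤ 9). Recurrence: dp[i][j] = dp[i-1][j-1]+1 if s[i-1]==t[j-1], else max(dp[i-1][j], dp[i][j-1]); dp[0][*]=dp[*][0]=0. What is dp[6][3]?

   ''  c  a  a  b  b  c  c  a  c
''  0  0  0  0  0  0  0  0  0  0
 b  0  0  0  0  1  1  1  1  1  1
 c  0  1  1  1  1  1  2  2  2  2
 c  0  1  1  1  1  1  2  3  3  3
 a  0  1  2  2  2  2  2  3  4  4
 b  0  1  2  2  3  3  3  3  4  4
 c  0  1  2  2  3  3  4  4  4  5

2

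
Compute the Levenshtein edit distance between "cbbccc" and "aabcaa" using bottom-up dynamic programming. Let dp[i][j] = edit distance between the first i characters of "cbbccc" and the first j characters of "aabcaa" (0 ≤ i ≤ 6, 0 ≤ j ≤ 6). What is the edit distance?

   ''  a  a  b  c  a  a
''  0  1  2  3  4  5  6
 c  1  1  2  3  3  4  5
 b  2  2  2  2  3  4  5
 b  3  3  3  2  3  4  5
 c  4  4  4  3  2  3  4
 c  5  5  5  4  3  3  4
 c  6  6  6  5  4  4  4

4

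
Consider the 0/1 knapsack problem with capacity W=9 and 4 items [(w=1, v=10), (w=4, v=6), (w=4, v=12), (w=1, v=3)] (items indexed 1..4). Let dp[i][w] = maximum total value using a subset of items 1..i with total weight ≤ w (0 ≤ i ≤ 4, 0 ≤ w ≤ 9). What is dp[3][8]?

i\w   0   1   2   3   4   5   6   7   8   9
  0   0   0   0   0   0   0   0   0   0   0
  1   0  10  10  10  10  10  10  10  10  10
  2   0  10  10  10  10  16  16  16  16  16
  3   0  10  10  10  12  22  22  22  22  28
  4   0  10  13  13  13  22  25  25  25  28

22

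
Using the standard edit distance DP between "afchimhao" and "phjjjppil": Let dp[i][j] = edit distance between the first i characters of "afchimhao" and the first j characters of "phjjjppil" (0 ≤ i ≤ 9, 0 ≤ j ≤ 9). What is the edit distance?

   ''  p  h  j  j  j  p  p  i  l
''  0  1  2  3  4  5  6  7  8  9
 a  1  1  2  3  4  5  6  7  8  9
 f  2  2  2  3  4  5  6  7  8  9
 c  3  3  3  3  4  5  6  7  8  9
 h  4  4  3  4  4  5  6  7  8  9
 i  5  5  4  4  5  5  6  7  7  8
 m  6  6  5  5  5  6  6  7  8  8
 h  7  7  6  6  6  6  7  7  8  9
 a  8  8  7  7  7  7  7  8  8  9
 o  9  9  8  8  8  8  8  8  9  9

9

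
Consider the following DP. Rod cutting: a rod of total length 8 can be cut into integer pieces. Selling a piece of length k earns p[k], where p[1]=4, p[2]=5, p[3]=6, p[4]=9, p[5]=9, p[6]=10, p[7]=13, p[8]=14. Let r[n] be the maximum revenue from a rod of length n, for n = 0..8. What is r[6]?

   n    0    1    2    3    4    5    6    7    8
r[n]    0    4    8   12   16   20   24   28   32

24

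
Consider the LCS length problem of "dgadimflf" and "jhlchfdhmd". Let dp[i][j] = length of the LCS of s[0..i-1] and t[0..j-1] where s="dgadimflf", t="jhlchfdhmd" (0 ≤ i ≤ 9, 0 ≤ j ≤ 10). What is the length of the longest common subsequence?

2

   ''  j  h  l  c  h  f  d  h  m  d
''  0  0  0  0  0  0  0  0  0  0  0
 d  0  0  0  0  0  0  0  1  1  1  1
 g  0  0  0  0  0  0  0  1  1  1  1
 a  0  0  0  0  0  0  0  1  1  1  1
 d  0  0  0  0  0  0  0  1  1  1  2
 i  0  0  0  0  0  0  0  1  1  1  2
 m  0  0  0  0  0  0  0  1  1  2  2
 f  0  0  0  0  0  0  1  1  1  2  2
 l  0  0  0  1  1  1  1  1  1  2  2
 f  0  0  0  1  1  1  2  2  2  2  2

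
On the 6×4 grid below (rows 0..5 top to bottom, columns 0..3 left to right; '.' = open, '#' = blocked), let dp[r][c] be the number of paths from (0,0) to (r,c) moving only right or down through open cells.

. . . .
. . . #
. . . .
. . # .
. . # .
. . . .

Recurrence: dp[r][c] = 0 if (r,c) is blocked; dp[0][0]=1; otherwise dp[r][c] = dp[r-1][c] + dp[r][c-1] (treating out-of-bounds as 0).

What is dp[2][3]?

r\c   0   1   2   3
  0   1   1   1   1
  1   1   2   3   0
  2   1   3   6   6
  3   1   4   0   6
  4   1   5   0   6
  5   1   6   6  12

6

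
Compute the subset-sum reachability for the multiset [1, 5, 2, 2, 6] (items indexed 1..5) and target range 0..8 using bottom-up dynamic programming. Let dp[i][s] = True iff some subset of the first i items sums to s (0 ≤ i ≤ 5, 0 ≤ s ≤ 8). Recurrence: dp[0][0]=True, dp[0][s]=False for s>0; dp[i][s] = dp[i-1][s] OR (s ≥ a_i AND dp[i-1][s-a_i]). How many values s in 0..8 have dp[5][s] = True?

i\s   0   1   2   3   4   5   6   7   8
  0   T   F   F   F   F   F   F   F   F
  1   T   T   F   F   F   F   F   F   F
  2   T   T   F   F   F   T   T   F   F
  3   T   T   T   T   F   T   T   T   T
  4   T   T   T   T   T   T   T   T   T
  5   T   T   T   T   T   T   T   T   T

9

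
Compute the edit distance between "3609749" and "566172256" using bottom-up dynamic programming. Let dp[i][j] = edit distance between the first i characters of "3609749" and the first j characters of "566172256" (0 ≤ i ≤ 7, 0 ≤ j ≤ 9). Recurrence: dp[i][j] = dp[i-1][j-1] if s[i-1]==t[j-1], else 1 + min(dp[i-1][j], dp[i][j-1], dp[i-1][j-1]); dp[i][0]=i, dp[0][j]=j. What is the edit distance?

7

   ''  5  6  6  1  7  2  2  5  6
''  0  1  2  3  4  5  6  7  8  9
 3  1  1  2  3  4  5  6  7  8  9
 6  2  2  1  2  3  4  5  6  7  8
 0  3  3  2  2  3  4  5  6  7  8
 9  4  4  3  3  3  4  5  6  7  8
 7  5  5  4  4  4  3  4  5  6  7
 4  6  6  5  5  5  4  4  5  6  7
 9  7  7  6  6  6  5  5  5  6  7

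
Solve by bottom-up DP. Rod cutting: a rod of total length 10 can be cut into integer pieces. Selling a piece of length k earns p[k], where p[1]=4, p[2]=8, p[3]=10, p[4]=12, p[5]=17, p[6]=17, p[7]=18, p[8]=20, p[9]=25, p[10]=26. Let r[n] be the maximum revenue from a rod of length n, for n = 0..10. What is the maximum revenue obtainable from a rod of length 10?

40

   n    0    1    2    3    4    5    6    7    8    9   10
r[n]    0    4    8   12   16   20   24   28   32   36   40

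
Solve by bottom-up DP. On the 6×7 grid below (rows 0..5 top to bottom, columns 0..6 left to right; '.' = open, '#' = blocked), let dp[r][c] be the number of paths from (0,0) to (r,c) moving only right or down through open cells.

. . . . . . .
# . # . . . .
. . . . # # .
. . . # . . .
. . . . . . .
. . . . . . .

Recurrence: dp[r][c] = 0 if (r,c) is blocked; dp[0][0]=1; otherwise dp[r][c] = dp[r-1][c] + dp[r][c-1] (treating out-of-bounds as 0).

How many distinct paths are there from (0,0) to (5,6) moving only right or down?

20

r\c   0   1   2   3   4   5   6
  0   1   1   1   1   1   1   1
  1   0   1   0   1   2   3   4
  2   0   1   1   2   0   0   4
  3   0   1   2   0   0   0   4
  4   0   1   3   3   3   3   7
  5   0   1   4   7  10  13  20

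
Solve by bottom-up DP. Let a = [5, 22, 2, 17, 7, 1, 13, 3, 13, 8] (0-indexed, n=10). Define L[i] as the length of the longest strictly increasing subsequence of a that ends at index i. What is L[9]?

3

   i    0    1    2    3    4    5    6    7    8    9
a[i]    5   22    2   17    7    1   13    3   13    8
L[i]    1    2    1    2    2    1    3    2    3    3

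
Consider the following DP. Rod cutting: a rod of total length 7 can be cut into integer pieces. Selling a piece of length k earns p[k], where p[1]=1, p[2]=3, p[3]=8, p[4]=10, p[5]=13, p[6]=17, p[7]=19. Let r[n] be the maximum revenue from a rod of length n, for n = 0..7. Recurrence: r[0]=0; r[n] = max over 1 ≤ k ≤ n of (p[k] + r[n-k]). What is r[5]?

13

   n    0    1    2    3    4    5    6    7
r[n]    0    1    3    8   10   13   17   19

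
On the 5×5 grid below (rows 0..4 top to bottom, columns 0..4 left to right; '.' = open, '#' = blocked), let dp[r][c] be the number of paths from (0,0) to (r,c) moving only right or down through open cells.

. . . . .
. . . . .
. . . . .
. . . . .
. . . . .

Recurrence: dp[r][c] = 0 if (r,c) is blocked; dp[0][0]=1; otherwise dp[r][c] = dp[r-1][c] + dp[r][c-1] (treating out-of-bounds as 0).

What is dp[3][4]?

r\c   0   1   2   3   4
  0   1   1   1   1   1
  1   1   2   3   4   5
  2   1   3   6  10  15
  3   1   4  10  20  35
  4   1   5  15  35  70

35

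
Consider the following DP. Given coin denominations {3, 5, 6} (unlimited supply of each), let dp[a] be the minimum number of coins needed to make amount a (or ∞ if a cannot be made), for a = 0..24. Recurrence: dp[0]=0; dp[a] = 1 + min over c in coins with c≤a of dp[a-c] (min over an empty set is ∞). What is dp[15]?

3

 a  0  1  2  3  4  5  6  7  8  9 10 11 12 13 14 15 16 17 18 19 20 21 22 23 24
dp  0  -  -  1  -  1  1  -  2  2  2  2  2  3  3  3  3  3  3  4  4  4  4  4  4
(- denotes ∞ / unreachable)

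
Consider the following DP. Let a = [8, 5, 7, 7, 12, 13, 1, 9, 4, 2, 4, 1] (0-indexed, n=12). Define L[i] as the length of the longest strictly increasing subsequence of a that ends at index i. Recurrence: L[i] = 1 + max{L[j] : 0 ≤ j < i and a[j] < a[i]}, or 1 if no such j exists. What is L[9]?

2

   i    0    1    2    3    4    5    6    7    8    9   10   11
a[i]    8    5    7    7   12   13    1    9    4    2    4    1
L[i]    1    1    2    2    3    4    1    3    2    2    3    1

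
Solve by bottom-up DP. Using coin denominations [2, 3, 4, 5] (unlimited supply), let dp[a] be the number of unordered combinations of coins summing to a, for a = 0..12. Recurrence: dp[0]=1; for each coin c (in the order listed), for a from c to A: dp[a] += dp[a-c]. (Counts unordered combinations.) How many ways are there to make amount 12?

after  coin     0     1     2     3     4     5     6     7     8     9    10    11    12
          2     1     0     1     0     1     0     1     0     1     0     1     0     1
          3     1     0     1     1     1     1     2     1     2     2     2     2     3
          4     1     0     1     1     2     1     3     2     4     3     5     4     7
          5     1     0     1     1     2     2     3     3     5     5     7     7    10

10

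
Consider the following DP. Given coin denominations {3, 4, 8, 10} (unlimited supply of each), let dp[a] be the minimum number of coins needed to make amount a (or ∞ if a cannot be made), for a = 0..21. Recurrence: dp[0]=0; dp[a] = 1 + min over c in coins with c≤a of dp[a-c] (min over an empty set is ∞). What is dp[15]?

 a  0  1  2  3  4  5  6  7  8  9 10 11 12 13 14 15 16 17 18 19 20 21
dp  0  -  -  1  1  -  2  2  1  3  1  2  2  2  2  3  2  3  2  3  2  3
(- denotes ∞ / unreachable)

3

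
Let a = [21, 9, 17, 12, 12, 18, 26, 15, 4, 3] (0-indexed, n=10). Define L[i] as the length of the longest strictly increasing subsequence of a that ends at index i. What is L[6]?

   i    0    1    2    3    4    5    6    7    8    9
a[i]   21    9   17   12   12   18   26   15    4    3
L[i]    1    1    2    2    2    3    4    3    1    1

4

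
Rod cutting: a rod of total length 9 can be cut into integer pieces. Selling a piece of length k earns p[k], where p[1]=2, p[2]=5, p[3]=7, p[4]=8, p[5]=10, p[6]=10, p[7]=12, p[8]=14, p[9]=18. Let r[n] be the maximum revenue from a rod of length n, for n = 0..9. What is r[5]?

12

   n    0    1    2    3    4    5    6    7    8    9
r[n]    0    2    5    7   10   12   15   17   20   22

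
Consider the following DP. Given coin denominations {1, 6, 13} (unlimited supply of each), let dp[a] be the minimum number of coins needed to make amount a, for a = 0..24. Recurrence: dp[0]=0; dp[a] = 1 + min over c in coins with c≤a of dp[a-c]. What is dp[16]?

4

 a  0  1  2  3  4  5  6  7  8  9 10 11 12 13 14 15 16 17 18 19 20 21 22 23 24
dp  0  1  2  3  4  5  1  2  3  4  5  6  2  1  2  3  4  5  3  2  3  4  5  6  4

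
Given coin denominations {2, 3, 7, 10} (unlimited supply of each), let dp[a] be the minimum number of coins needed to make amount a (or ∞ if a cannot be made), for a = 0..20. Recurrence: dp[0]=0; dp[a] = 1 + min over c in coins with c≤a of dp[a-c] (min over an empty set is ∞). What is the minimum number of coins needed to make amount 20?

2

 a  0  1  2  3  4  5  6  7  8  9 10 11 12 13 14 15 16 17 18 19 20
dp  0  -  1  1  2  2  2  1  3  2  1  3  2  2  2  3  3  2  4  3  2
(- denotes ∞ / unreachable)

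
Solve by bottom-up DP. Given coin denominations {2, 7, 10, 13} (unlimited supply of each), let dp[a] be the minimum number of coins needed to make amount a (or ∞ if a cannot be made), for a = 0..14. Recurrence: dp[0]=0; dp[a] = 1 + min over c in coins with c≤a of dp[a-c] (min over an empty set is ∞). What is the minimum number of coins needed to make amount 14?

2

 a  0  1  2  3  4  5  6  7  8  9 10 11 12 13 14
dp  0  -  1  -  2  -  3  1  4  2  1  3  2  1  2
(- denotes ∞ / unreachable)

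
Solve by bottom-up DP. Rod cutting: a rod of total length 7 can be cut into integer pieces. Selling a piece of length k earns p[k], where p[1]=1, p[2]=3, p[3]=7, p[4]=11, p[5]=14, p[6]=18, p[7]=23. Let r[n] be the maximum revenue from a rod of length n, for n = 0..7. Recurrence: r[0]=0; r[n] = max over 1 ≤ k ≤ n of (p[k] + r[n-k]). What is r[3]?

   n    0    1    2    3    4    5    6    7
r[n]    0    1    3    7   11   14   18   23

7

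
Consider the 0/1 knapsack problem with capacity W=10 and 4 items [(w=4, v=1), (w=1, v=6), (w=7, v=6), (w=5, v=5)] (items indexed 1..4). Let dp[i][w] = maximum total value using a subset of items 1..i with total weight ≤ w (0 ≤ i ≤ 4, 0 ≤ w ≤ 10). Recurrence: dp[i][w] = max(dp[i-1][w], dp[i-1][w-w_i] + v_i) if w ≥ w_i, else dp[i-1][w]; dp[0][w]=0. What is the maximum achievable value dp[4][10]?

12

i\w   0   1   2   3   4   5   6   7   8   9  10
  0   0   0   0   0   0   0   0   0   0   0   0
  1   0   0   0   0   1   1   1   1   1   1   1
  2   0   6   6   6   6   7   7   7   7   7   7
  3   0   6   6   6   6   7   7   7  12  12  12
  4   0   6   6   6   6   7  11  11  12  12  12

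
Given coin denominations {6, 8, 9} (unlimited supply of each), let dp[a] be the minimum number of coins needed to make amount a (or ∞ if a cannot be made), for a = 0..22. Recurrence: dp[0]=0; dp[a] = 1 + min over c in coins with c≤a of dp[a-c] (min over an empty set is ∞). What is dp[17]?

 a  0  1  2  3  4  5  6  7  8  9 10 11 12 13 14 15 16 17 18 19 20 21 22
dp  0  -  -  -  -  -  1  -  1  1  -  -  2  -  2  2  2  2  2  -  3  3  3
(- denotes ∞ / unreachable)

2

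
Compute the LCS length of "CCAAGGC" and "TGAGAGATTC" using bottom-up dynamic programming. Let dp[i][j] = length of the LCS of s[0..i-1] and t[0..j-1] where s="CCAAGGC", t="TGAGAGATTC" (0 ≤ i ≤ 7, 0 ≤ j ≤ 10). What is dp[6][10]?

   ''  T  G  A  G  A  G  A  T  T  C
''  0  0  0  0  0  0  0  0  0  0  0
 C  0  0  0  0  0  0  0  0  0  0  1
 C  0  0  0  0  0  0  0  0  0  0  1
 A  0  0  0  1  1  1  1  1  1  1  1
 A  0  0  0  1  1  2  2  2  2  2  2
 G  0  0  1  1  2  2  3  3  3  3  3
 G  0  0  1  1  2  2  3  3  3  3  3
 C  0  0  1  1  2  2  3  3  3  3  4

3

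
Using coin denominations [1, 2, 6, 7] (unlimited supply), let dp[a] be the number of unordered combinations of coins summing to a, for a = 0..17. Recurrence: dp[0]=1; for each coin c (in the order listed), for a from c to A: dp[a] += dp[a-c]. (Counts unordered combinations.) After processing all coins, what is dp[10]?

11

after  coin     0     1     2     3     4     5     6     7     8     9    10    11    12    13    14    15    16    17
          1     1     1     1     1     1     1     1     1     1     1     1     1     1     1     1     1     1     1
          2     1     1     2     2     3     3     4     4     5     5     6     6     7     7     8     8     9     9
          6     1     1     2     2     3     3     5     5     7     7     9     9    12    12    15    15    18    18
          7     1     1     2     2     3     3     5     6     8     9    11    12    15    17    21    23    27    29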